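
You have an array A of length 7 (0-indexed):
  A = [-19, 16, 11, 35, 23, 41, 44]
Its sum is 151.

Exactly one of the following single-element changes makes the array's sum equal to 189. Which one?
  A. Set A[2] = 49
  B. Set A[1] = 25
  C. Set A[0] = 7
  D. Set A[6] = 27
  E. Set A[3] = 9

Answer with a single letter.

Option A: A[2] 11->49, delta=38, new_sum=151+(38)=189 <-- matches target
Option B: A[1] 16->25, delta=9, new_sum=151+(9)=160
Option C: A[0] -19->7, delta=26, new_sum=151+(26)=177
Option D: A[6] 44->27, delta=-17, new_sum=151+(-17)=134
Option E: A[3] 35->9, delta=-26, new_sum=151+(-26)=125

Answer: A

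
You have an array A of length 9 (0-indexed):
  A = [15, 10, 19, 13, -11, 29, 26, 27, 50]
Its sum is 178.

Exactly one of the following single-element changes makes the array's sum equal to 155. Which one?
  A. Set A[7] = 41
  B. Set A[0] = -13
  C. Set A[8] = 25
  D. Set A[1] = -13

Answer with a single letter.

Answer: D

Derivation:
Option A: A[7] 27->41, delta=14, new_sum=178+(14)=192
Option B: A[0] 15->-13, delta=-28, new_sum=178+(-28)=150
Option C: A[8] 50->25, delta=-25, new_sum=178+(-25)=153
Option D: A[1] 10->-13, delta=-23, new_sum=178+(-23)=155 <-- matches target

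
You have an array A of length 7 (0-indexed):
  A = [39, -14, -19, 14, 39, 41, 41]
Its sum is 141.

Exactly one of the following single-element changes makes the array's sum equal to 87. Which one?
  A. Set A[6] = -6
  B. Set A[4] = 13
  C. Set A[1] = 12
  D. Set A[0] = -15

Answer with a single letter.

Answer: D

Derivation:
Option A: A[6] 41->-6, delta=-47, new_sum=141+(-47)=94
Option B: A[4] 39->13, delta=-26, new_sum=141+(-26)=115
Option C: A[1] -14->12, delta=26, new_sum=141+(26)=167
Option D: A[0] 39->-15, delta=-54, new_sum=141+(-54)=87 <-- matches target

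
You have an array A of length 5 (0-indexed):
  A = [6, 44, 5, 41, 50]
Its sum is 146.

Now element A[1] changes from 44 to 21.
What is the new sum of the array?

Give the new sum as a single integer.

Old value at index 1: 44
New value at index 1: 21
Delta = 21 - 44 = -23
New sum = old_sum + delta = 146 + (-23) = 123

Answer: 123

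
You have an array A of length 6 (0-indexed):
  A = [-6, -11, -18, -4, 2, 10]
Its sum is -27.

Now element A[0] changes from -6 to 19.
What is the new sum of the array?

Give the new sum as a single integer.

Answer: -2

Derivation:
Old value at index 0: -6
New value at index 0: 19
Delta = 19 - -6 = 25
New sum = old_sum + delta = -27 + (25) = -2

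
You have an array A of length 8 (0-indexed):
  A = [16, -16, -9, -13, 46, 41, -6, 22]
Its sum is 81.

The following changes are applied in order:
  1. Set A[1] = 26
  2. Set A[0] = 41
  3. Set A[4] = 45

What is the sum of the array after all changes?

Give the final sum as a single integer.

Initial sum: 81
Change 1: A[1] -16 -> 26, delta = 42, sum = 123
Change 2: A[0] 16 -> 41, delta = 25, sum = 148
Change 3: A[4] 46 -> 45, delta = -1, sum = 147

Answer: 147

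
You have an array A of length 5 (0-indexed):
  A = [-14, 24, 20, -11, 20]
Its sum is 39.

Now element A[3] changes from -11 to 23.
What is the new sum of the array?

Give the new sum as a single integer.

Old value at index 3: -11
New value at index 3: 23
Delta = 23 - -11 = 34
New sum = old_sum + delta = 39 + (34) = 73

Answer: 73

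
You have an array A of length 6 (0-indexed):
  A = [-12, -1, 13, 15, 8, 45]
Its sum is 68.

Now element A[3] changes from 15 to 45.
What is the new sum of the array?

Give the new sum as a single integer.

Answer: 98

Derivation:
Old value at index 3: 15
New value at index 3: 45
Delta = 45 - 15 = 30
New sum = old_sum + delta = 68 + (30) = 98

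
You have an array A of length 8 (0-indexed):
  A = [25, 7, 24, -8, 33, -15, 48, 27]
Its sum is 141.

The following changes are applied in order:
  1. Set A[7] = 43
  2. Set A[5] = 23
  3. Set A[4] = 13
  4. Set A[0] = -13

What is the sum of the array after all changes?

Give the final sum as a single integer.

Answer: 137

Derivation:
Initial sum: 141
Change 1: A[7] 27 -> 43, delta = 16, sum = 157
Change 2: A[5] -15 -> 23, delta = 38, sum = 195
Change 3: A[4] 33 -> 13, delta = -20, sum = 175
Change 4: A[0] 25 -> -13, delta = -38, sum = 137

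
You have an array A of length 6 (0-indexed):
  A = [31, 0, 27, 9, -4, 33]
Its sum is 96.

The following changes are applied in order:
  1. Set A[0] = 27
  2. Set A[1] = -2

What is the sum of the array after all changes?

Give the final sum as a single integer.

Answer: 90

Derivation:
Initial sum: 96
Change 1: A[0] 31 -> 27, delta = -4, sum = 92
Change 2: A[1] 0 -> -2, delta = -2, sum = 90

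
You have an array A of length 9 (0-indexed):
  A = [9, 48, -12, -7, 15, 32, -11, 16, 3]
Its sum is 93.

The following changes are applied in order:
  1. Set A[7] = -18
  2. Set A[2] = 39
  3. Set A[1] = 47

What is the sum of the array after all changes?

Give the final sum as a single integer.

Answer: 109

Derivation:
Initial sum: 93
Change 1: A[7] 16 -> -18, delta = -34, sum = 59
Change 2: A[2] -12 -> 39, delta = 51, sum = 110
Change 3: A[1] 48 -> 47, delta = -1, sum = 109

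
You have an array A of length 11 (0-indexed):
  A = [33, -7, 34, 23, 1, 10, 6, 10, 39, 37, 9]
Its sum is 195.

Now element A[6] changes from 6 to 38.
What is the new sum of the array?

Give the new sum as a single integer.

Answer: 227

Derivation:
Old value at index 6: 6
New value at index 6: 38
Delta = 38 - 6 = 32
New sum = old_sum + delta = 195 + (32) = 227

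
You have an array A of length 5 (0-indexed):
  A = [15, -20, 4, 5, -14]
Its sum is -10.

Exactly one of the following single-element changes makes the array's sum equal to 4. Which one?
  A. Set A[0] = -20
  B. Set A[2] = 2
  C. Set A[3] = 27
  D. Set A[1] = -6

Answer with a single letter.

Answer: D

Derivation:
Option A: A[0] 15->-20, delta=-35, new_sum=-10+(-35)=-45
Option B: A[2] 4->2, delta=-2, new_sum=-10+(-2)=-12
Option C: A[3] 5->27, delta=22, new_sum=-10+(22)=12
Option D: A[1] -20->-6, delta=14, new_sum=-10+(14)=4 <-- matches target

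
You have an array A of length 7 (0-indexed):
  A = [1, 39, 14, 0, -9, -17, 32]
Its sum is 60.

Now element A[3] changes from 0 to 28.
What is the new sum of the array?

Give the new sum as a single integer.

Old value at index 3: 0
New value at index 3: 28
Delta = 28 - 0 = 28
New sum = old_sum + delta = 60 + (28) = 88

Answer: 88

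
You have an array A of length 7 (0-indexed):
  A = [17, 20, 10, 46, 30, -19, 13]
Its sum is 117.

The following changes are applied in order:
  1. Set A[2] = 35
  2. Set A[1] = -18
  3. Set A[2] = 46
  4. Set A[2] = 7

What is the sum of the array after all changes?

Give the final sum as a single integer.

Initial sum: 117
Change 1: A[2] 10 -> 35, delta = 25, sum = 142
Change 2: A[1] 20 -> -18, delta = -38, sum = 104
Change 3: A[2] 35 -> 46, delta = 11, sum = 115
Change 4: A[2] 46 -> 7, delta = -39, sum = 76

Answer: 76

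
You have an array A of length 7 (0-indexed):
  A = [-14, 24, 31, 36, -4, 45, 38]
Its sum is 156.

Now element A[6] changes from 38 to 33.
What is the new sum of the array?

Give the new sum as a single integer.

Answer: 151

Derivation:
Old value at index 6: 38
New value at index 6: 33
Delta = 33 - 38 = -5
New sum = old_sum + delta = 156 + (-5) = 151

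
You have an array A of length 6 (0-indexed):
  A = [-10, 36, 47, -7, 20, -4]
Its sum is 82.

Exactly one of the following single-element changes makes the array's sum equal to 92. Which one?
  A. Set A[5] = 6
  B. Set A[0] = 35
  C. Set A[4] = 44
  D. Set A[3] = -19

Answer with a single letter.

Option A: A[5] -4->6, delta=10, new_sum=82+(10)=92 <-- matches target
Option B: A[0] -10->35, delta=45, new_sum=82+(45)=127
Option C: A[4] 20->44, delta=24, new_sum=82+(24)=106
Option D: A[3] -7->-19, delta=-12, new_sum=82+(-12)=70

Answer: A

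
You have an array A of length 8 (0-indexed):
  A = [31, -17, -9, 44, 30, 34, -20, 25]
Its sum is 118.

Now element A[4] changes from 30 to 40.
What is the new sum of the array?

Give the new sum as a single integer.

Answer: 128

Derivation:
Old value at index 4: 30
New value at index 4: 40
Delta = 40 - 30 = 10
New sum = old_sum + delta = 118 + (10) = 128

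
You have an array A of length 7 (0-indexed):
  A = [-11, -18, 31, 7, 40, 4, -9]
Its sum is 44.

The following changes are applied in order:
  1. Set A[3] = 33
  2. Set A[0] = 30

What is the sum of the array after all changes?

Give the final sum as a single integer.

Initial sum: 44
Change 1: A[3] 7 -> 33, delta = 26, sum = 70
Change 2: A[0] -11 -> 30, delta = 41, sum = 111

Answer: 111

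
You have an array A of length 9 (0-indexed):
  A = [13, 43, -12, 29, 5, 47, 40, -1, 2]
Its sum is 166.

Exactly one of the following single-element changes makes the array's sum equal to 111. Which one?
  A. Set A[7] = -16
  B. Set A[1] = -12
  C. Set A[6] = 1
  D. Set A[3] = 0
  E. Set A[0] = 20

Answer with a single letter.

Answer: B

Derivation:
Option A: A[7] -1->-16, delta=-15, new_sum=166+(-15)=151
Option B: A[1] 43->-12, delta=-55, new_sum=166+(-55)=111 <-- matches target
Option C: A[6] 40->1, delta=-39, new_sum=166+(-39)=127
Option D: A[3] 29->0, delta=-29, new_sum=166+(-29)=137
Option E: A[0] 13->20, delta=7, new_sum=166+(7)=173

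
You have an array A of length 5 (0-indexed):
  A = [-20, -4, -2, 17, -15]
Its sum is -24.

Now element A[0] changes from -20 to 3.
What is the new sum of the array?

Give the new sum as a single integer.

Answer: -1

Derivation:
Old value at index 0: -20
New value at index 0: 3
Delta = 3 - -20 = 23
New sum = old_sum + delta = -24 + (23) = -1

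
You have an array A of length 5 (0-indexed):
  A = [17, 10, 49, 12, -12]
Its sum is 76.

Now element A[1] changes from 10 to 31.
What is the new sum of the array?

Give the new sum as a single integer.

Old value at index 1: 10
New value at index 1: 31
Delta = 31 - 10 = 21
New sum = old_sum + delta = 76 + (21) = 97

Answer: 97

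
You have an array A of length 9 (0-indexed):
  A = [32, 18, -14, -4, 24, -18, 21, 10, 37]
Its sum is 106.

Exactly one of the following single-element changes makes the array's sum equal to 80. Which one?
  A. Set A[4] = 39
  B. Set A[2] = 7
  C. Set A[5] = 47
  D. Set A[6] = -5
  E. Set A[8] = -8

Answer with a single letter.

Answer: D

Derivation:
Option A: A[4] 24->39, delta=15, new_sum=106+(15)=121
Option B: A[2] -14->7, delta=21, new_sum=106+(21)=127
Option C: A[5] -18->47, delta=65, new_sum=106+(65)=171
Option D: A[6] 21->-5, delta=-26, new_sum=106+(-26)=80 <-- matches target
Option E: A[8] 37->-8, delta=-45, new_sum=106+(-45)=61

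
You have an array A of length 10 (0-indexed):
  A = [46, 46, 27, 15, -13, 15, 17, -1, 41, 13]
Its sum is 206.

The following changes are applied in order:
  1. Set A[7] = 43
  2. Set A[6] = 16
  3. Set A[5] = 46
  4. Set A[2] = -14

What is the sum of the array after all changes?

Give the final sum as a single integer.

Answer: 239

Derivation:
Initial sum: 206
Change 1: A[7] -1 -> 43, delta = 44, sum = 250
Change 2: A[6] 17 -> 16, delta = -1, sum = 249
Change 3: A[5] 15 -> 46, delta = 31, sum = 280
Change 4: A[2] 27 -> -14, delta = -41, sum = 239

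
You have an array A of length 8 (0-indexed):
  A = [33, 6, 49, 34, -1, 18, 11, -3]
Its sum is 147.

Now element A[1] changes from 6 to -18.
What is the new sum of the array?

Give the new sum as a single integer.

Old value at index 1: 6
New value at index 1: -18
Delta = -18 - 6 = -24
New sum = old_sum + delta = 147 + (-24) = 123

Answer: 123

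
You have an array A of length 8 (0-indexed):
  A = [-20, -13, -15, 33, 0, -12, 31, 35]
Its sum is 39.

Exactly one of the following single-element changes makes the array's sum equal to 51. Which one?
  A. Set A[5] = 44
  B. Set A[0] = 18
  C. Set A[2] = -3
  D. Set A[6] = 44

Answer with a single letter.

Option A: A[5] -12->44, delta=56, new_sum=39+(56)=95
Option B: A[0] -20->18, delta=38, new_sum=39+(38)=77
Option C: A[2] -15->-3, delta=12, new_sum=39+(12)=51 <-- matches target
Option D: A[6] 31->44, delta=13, new_sum=39+(13)=52

Answer: C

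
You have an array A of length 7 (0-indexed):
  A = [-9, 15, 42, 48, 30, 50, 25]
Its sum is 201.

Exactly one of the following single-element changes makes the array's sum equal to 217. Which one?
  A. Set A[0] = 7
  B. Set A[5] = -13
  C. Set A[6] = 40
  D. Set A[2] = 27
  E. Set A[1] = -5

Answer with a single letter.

Answer: A

Derivation:
Option A: A[0] -9->7, delta=16, new_sum=201+(16)=217 <-- matches target
Option B: A[5] 50->-13, delta=-63, new_sum=201+(-63)=138
Option C: A[6] 25->40, delta=15, new_sum=201+(15)=216
Option D: A[2] 42->27, delta=-15, new_sum=201+(-15)=186
Option E: A[1] 15->-5, delta=-20, new_sum=201+(-20)=181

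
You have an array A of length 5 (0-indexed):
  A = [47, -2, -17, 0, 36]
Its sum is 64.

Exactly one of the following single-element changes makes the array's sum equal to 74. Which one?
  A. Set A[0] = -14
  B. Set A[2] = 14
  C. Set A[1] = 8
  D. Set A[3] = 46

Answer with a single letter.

Answer: C

Derivation:
Option A: A[0] 47->-14, delta=-61, new_sum=64+(-61)=3
Option B: A[2] -17->14, delta=31, new_sum=64+(31)=95
Option C: A[1] -2->8, delta=10, new_sum=64+(10)=74 <-- matches target
Option D: A[3] 0->46, delta=46, new_sum=64+(46)=110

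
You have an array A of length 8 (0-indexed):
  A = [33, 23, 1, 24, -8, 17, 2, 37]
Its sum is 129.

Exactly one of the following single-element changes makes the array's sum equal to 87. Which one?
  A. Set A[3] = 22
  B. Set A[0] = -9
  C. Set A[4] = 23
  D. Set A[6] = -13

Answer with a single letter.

Answer: B

Derivation:
Option A: A[3] 24->22, delta=-2, new_sum=129+(-2)=127
Option B: A[0] 33->-9, delta=-42, new_sum=129+(-42)=87 <-- matches target
Option C: A[4] -8->23, delta=31, new_sum=129+(31)=160
Option D: A[6] 2->-13, delta=-15, new_sum=129+(-15)=114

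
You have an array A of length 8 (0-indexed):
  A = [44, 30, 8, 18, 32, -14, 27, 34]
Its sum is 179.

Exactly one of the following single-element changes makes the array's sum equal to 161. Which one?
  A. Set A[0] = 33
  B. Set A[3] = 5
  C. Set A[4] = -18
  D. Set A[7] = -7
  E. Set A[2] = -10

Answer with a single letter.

Answer: E

Derivation:
Option A: A[0] 44->33, delta=-11, new_sum=179+(-11)=168
Option B: A[3] 18->5, delta=-13, new_sum=179+(-13)=166
Option C: A[4] 32->-18, delta=-50, new_sum=179+(-50)=129
Option D: A[7] 34->-7, delta=-41, new_sum=179+(-41)=138
Option E: A[2] 8->-10, delta=-18, new_sum=179+(-18)=161 <-- matches target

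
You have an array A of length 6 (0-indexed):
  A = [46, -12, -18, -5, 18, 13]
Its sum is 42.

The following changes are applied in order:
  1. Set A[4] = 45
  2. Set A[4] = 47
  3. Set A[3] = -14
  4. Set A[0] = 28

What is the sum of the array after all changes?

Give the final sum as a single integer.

Initial sum: 42
Change 1: A[4] 18 -> 45, delta = 27, sum = 69
Change 2: A[4] 45 -> 47, delta = 2, sum = 71
Change 3: A[3] -5 -> -14, delta = -9, sum = 62
Change 4: A[0] 46 -> 28, delta = -18, sum = 44

Answer: 44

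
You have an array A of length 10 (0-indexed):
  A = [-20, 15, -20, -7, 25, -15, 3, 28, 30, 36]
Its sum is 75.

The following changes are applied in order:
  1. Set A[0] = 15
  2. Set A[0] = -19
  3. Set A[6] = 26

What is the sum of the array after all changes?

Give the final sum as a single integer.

Answer: 99

Derivation:
Initial sum: 75
Change 1: A[0] -20 -> 15, delta = 35, sum = 110
Change 2: A[0] 15 -> -19, delta = -34, sum = 76
Change 3: A[6] 3 -> 26, delta = 23, sum = 99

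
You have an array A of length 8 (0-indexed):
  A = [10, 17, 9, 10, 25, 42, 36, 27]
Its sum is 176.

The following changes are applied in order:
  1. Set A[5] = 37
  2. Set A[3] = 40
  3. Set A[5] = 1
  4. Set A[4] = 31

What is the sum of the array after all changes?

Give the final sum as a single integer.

Initial sum: 176
Change 1: A[5] 42 -> 37, delta = -5, sum = 171
Change 2: A[3] 10 -> 40, delta = 30, sum = 201
Change 3: A[5] 37 -> 1, delta = -36, sum = 165
Change 4: A[4] 25 -> 31, delta = 6, sum = 171

Answer: 171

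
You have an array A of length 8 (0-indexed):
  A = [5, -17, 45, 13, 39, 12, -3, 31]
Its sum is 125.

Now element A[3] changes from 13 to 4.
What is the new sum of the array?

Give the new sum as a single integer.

Old value at index 3: 13
New value at index 3: 4
Delta = 4 - 13 = -9
New sum = old_sum + delta = 125 + (-9) = 116

Answer: 116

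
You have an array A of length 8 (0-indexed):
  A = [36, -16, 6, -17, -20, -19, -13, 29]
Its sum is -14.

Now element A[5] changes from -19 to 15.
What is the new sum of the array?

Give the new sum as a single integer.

Old value at index 5: -19
New value at index 5: 15
Delta = 15 - -19 = 34
New sum = old_sum + delta = -14 + (34) = 20

Answer: 20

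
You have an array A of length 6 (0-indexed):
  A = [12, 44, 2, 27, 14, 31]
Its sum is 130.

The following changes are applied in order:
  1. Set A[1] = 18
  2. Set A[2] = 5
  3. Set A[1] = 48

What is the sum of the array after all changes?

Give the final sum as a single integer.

Answer: 137

Derivation:
Initial sum: 130
Change 1: A[1] 44 -> 18, delta = -26, sum = 104
Change 2: A[2] 2 -> 5, delta = 3, sum = 107
Change 3: A[1] 18 -> 48, delta = 30, sum = 137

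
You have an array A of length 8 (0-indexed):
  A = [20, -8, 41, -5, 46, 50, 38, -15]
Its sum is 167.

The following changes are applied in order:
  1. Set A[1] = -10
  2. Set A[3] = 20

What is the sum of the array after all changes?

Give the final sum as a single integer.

Initial sum: 167
Change 1: A[1] -8 -> -10, delta = -2, sum = 165
Change 2: A[3] -5 -> 20, delta = 25, sum = 190

Answer: 190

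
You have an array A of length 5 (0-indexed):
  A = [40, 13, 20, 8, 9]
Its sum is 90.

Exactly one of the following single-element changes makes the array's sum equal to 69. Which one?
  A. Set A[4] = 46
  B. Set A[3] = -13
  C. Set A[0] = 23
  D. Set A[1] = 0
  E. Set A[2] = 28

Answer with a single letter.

Answer: B

Derivation:
Option A: A[4] 9->46, delta=37, new_sum=90+(37)=127
Option B: A[3] 8->-13, delta=-21, new_sum=90+(-21)=69 <-- matches target
Option C: A[0] 40->23, delta=-17, new_sum=90+(-17)=73
Option D: A[1] 13->0, delta=-13, new_sum=90+(-13)=77
Option E: A[2] 20->28, delta=8, new_sum=90+(8)=98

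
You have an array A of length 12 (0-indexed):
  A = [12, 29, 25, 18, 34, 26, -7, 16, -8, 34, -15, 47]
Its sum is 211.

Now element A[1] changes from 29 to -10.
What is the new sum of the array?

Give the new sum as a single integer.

Old value at index 1: 29
New value at index 1: -10
Delta = -10 - 29 = -39
New sum = old_sum + delta = 211 + (-39) = 172

Answer: 172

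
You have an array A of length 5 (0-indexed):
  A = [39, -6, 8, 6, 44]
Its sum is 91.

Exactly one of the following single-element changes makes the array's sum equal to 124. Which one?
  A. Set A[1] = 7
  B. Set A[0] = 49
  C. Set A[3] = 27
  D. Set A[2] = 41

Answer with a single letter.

Answer: D

Derivation:
Option A: A[1] -6->7, delta=13, new_sum=91+(13)=104
Option B: A[0] 39->49, delta=10, new_sum=91+(10)=101
Option C: A[3] 6->27, delta=21, new_sum=91+(21)=112
Option D: A[2] 8->41, delta=33, new_sum=91+(33)=124 <-- matches target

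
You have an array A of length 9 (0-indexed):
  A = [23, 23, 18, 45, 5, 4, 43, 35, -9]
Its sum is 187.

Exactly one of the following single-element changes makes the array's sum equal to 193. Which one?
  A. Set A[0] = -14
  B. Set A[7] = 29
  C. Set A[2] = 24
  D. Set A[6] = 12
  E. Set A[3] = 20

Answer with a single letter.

Answer: C

Derivation:
Option A: A[0] 23->-14, delta=-37, new_sum=187+(-37)=150
Option B: A[7] 35->29, delta=-6, new_sum=187+(-6)=181
Option C: A[2] 18->24, delta=6, new_sum=187+(6)=193 <-- matches target
Option D: A[6] 43->12, delta=-31, new_sum=187+(-31)=156
Option E: A[3] 45->20, delta=-25, new_sum=187+(-25)=162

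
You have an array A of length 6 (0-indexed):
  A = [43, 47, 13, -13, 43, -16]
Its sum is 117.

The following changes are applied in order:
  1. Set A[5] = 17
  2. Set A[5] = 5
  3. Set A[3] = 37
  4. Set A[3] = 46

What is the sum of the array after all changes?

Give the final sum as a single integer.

Answer: 197

Derivation:
Initial sum: 117
Change 1: A[5] -16 -> 17, delta = 33, sum = 150
Change 2: A[5] 17 -> 5, delta = -12, sum = 138
Change 3: A[3] -13 -> 37, delta = 50, sum = 188
Change 4: A[3] 37 -> 46, delta = 9, sum = 197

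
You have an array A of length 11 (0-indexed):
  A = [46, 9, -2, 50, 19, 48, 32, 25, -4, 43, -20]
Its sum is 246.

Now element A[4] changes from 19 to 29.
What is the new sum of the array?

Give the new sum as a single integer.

Answer: 256

Derivation:
Old value at index 4: 19
New value at index 4: 29
Delta = 29 - 19 = 10
New sum = old_sum + delta = 246 + (10) = 256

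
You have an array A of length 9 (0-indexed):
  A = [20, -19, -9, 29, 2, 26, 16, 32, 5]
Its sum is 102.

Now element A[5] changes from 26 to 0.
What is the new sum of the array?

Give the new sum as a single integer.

Answer: 76

Derivation:
Old value at index 5: 26
New value at index 5: 0
Delta = 0 - 26 = -26
New sum = old_sum + delta = 102 + (-26) = 76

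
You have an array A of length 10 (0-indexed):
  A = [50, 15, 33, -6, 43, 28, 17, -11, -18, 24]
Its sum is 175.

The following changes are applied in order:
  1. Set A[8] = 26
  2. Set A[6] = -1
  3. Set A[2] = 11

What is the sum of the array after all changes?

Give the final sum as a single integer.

Initial sum: 175
Change 1: A[8] -18 -> 26, delta = 44, sum = 219
Change 2: A[6] 17 -> -1, delta = -18, sum = 201
Change 3: A[2] 33 -> 11, delta = -22, sum = 179

Answer: 179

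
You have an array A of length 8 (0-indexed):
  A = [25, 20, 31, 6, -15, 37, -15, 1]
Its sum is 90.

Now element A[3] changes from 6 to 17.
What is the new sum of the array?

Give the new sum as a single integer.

Answer: 101

Derivation:
Old value at index 3: 6
New value at index 3: 17
Delta = 17 - 6 = 11
New sum = old_sum + delta = 90 + (11) = 101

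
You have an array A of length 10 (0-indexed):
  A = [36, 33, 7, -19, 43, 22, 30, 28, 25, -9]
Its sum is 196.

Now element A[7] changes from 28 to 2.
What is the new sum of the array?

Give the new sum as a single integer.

Answer: 170

Derivation:
Old value at index 7: 28
New value at index 7: 2
Delta = 2 - 28 = -26
New sum = old_sum + delta = 196 + (-26) = 170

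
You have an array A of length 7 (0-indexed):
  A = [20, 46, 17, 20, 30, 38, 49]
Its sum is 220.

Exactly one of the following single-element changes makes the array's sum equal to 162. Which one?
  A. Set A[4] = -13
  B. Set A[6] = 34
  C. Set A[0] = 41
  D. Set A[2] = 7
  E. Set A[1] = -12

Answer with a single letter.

Option A: A[4] 30->-13, delta=-43, new_sum=220+(-43)=177
Option B: A[6] 49->34, delta=-15, new_sum=220+(-15)=205
Option C: A[0] 20->41, delta=21, new_sum=220+(21)=241
Option D: A[2] 17->7, delta=-10, new_sum=220+(-10)=210
Option E: A[1] 46->-12, delta=-58, new_sum=220+(-58)=162 <-- matches target

Answer: E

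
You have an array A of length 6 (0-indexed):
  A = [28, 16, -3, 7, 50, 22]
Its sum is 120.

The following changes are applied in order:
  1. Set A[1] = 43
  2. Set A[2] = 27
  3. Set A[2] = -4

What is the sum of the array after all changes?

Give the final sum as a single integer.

Initial sum: 120
Change 1: A[1] 16 -> 43, delta = 27, sum = 147
Change 2: A[2] -3 -> 27, delta = 30, sum = 177
Change 3: A[2] 27 -> -4, delta = -31, sum = 146

Answer: 146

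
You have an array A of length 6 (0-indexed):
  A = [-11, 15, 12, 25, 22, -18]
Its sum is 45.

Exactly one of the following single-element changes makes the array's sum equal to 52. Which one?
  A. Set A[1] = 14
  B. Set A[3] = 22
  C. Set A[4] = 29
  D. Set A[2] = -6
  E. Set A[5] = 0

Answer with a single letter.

Answer: C

Derivation:
Option A: A[1] 15->14, delta=-1, new_sum=45+(-1)=44
Option B: A[3] 25->22, delta=-3, new_sum=45+(-3)=42
Option C: A[4] 22->29, delta=7, new_sum=45+(7)=52 <-- matches target
Option D: A[2] 12->-6, delta=-18, new_sum=45+(-18)=27
Option E: A[5] -18->0, delta=18, new_sum=45+(18)=63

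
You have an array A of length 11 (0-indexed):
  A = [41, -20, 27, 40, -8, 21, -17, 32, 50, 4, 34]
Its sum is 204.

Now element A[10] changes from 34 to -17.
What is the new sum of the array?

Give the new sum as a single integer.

Answer: 153

Derivation:
Old value at index 10: 34
New value at index 10: -17
Delta = -17 - 34 = -51
New sum = old_sum + delta = 204 + (-51) = 153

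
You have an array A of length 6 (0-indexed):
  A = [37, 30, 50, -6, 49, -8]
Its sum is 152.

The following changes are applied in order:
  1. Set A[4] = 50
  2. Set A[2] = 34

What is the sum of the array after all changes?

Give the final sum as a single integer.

Initial sum: 152
Change 1: A[4] 49 -> 50, delta = 1, sum = 153
Change 2: A[2] 50 -> 34, delta = -16, sum = 137

Answer: 137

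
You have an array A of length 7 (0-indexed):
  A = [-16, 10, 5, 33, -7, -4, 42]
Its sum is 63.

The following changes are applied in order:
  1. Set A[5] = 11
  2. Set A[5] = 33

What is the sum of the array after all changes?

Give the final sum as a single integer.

Answer: 100

Derivation:
Initial sum: 63
Change 1: A[5] -4 -> 11, delta = 15, sum = 78
Change 2: A[5] 11 -> 33, delta = 22, sum = 100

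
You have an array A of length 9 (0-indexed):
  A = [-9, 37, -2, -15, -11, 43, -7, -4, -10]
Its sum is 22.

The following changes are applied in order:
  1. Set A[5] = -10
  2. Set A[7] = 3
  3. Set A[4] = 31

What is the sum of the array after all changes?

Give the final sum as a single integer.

Initial sum: 22
Change 1: A[5] 43 -> -10, delta = -53, sum = -31
Change 2: A[7] -4 -> 3, delta = 7, sum = -24
Change 3: A[4] -11 -> 31, delta = 42, sum = 18

Answer: 18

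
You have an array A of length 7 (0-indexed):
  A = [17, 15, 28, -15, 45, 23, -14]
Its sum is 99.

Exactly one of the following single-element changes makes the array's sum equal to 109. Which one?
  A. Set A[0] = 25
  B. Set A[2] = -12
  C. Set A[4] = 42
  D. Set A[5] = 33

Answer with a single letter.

Answer: D

Derivation:
Option A: A[0] 17->25, delta=8, new_sum=99+(8)=107
Option B: A[2] 28->-12, delta=-40, new_sum=99+(-40)=59
Option C: A[4] 45->42, delta=-3, new_sum=99+(-3)=96
Option D: A[5] 23->33, delta=10, new_sum=99+(10)=109 <-- matches target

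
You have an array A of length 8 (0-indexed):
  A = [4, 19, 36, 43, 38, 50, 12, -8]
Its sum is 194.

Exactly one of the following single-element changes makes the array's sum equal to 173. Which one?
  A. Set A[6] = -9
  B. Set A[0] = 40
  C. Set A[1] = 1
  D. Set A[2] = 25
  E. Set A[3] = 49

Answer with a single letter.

Answer: A

Derivation:
Option A: A[6] 12->-9, delta=-21, new_sum=194+(-21)=173 <-- matches target
Option B: A[0] 4->40, delta=36, new_sum=194+(36)=230
Option C: A[1] 19->1, delta=-18, new_sum=194+(-18)=176
Option D: A[2] 36->25, delta=-11, new_sum=194+(-11)=183
Option E: A[3] 43->49, delta=6, new_sum=194+(6)=200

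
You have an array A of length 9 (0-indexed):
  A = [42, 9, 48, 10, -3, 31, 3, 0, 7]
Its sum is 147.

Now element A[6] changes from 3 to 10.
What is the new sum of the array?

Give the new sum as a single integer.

Old value at index 6: 3
New value at index 6: 10
Delta = 10 - 3 = 7
New sum = old_sum + delta = 147 + (7) = 154

Answer: 154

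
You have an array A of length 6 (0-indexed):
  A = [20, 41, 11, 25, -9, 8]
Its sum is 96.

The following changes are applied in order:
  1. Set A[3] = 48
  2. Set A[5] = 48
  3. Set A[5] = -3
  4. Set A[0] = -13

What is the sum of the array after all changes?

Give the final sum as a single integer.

Answer: 75

Derivation:
Initial sum: 96
Change 1: A[3] 25 -> 48, delta = 23, sum = 119
Change 2: A[5] 8 -> 48, delta = 40, sum = 159
Change 3: A[5] 48 -> -3, delta = -51, sum = 108
Change 4: A[0] 20 -> -13, delta = -33, sum = 75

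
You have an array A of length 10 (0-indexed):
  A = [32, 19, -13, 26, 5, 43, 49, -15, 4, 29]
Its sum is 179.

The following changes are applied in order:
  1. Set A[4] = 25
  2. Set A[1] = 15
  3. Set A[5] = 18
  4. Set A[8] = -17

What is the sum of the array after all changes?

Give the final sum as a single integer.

Answer: 149

Derivation:
Initial sum: 179
Change 1: A[4] 5 -> 25, delta = 20, sum = 199
Change 2: A[1] 19 -> 15, delta = -4, sum = 195
Change 3: A[5] 43 -> 18, delta = -25, sum = 170
Change 4: A[8] 4 -> -17, delta = -21, sum = 149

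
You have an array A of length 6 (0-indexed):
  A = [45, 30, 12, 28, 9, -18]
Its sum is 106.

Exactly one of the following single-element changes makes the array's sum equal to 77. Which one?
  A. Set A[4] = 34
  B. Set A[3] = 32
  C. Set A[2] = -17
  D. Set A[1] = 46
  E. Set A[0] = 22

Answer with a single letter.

Answer: C

Derivation:
Option A: A[4] 9->34, delta=25, new_sum=106+(25)=131
Option B: A[3] 28->32, delta=4, new_sum=106+(4)=110
Option C: A[2] 12->-17, delta=-29, new_sum=106+(-29)=77 <-- matches target
Option D: A[1] 30->46, delta=16, new_sum=106+(16)=122
Option E: A[0] 45->22, delta=-23, new_sum=106+(-23)=83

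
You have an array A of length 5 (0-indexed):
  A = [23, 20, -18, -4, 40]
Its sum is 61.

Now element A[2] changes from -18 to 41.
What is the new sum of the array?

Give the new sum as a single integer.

Old value at index 2: -18
New value at index 2: 41
Delta = 41 - -18 = 59
New sum = old_sum + delta = 61 + (59) = 120

Answer: 120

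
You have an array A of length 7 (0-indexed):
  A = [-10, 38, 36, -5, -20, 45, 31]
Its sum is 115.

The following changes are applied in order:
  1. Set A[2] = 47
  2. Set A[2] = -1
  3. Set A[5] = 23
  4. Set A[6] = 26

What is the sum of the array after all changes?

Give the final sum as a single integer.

Answer: 51

Derivation:
Initial sum: 115
Change 1: A[2] 36 -> 47, delta = 11, sum = 126
Change 2: A[2] 47 -> -1, delta = -48, sum = 78
Change 3: A[5] 45 -> 23, delta = -22, sum = 56
Change 4: A[6] 31 -> 26, delta = -5, sum = 51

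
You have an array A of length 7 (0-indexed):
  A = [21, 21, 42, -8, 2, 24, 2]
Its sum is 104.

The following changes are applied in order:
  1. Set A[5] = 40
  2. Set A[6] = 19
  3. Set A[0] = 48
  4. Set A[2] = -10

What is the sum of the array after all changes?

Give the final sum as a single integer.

Initial sum: 104
Change 1: A[5] 24 -> 40, delta = 16, sum = 120
Change 2: A[6] 2 -> 19, delta = 17, sum = 137
Change 3: A[0] 21 -> 48, delta = 27, sum = 164
Change 4: A[2] 42 -> -10, delta = -52, sum = 112

Answer: 112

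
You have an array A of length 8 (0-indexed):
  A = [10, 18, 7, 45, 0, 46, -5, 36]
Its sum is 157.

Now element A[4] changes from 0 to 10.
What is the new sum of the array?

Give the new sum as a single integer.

Answer: 167

Derivation:
Old value at index 4: 0
New value at index 4: 10
Delta = 10 - 0 = 10
New sum = old_sum + delta = 157 + (10) = 167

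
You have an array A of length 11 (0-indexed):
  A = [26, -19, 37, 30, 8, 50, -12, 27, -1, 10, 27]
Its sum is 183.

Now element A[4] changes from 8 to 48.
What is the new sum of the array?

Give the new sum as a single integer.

Old value at index 4: 8
New value at index 4: 48
Delta = 48 - 8 = 40
New sum = old_sum + delta = 183 + (40) = 223

Answer: 223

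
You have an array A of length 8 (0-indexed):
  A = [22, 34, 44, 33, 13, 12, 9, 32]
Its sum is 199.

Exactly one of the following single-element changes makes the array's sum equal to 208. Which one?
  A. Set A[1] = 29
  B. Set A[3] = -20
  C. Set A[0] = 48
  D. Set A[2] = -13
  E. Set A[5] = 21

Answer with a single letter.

Option A: A[1] 34->29, delta=-5, new_sum=199+(-5)=194
Option B: A[3] 33->-20, delta=-53, new_sum=199+(-53)=146
Option C: A[0] 22->48, delta=26, new_sum=199+(26)=225
Option D: A[2] 44->-13, delta=-57, new_sum=199+(-57)=142
Option E: A[5] 12->21, delta=9, new_sum=199+(9)=208 <-- matches target

Answer: E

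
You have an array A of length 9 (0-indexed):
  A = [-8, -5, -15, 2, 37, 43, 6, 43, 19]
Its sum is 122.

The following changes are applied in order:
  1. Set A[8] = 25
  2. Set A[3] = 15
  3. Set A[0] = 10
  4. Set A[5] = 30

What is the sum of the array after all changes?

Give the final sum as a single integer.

Initial sum: 122
Change 1: A[8] 19 -> 25, delta = 6, sum = 128
Change 2: A[3] 2 -> 15, delta = 13, sum = 141
Change 3: A[0] -8 -> 10, delta = 18, sum = 159
Change 4: A[5] 43 -> 30, delta = -13, sum = 146

Answer: 146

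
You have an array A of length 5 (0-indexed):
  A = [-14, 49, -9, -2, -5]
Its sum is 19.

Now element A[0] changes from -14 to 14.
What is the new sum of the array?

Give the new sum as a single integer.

Old value at index 0: -14
New value at index 0: 14
Delta = 14 - -14 = 28
New sum = old_sum + delta = 19 + (28) = 47

Answer: 47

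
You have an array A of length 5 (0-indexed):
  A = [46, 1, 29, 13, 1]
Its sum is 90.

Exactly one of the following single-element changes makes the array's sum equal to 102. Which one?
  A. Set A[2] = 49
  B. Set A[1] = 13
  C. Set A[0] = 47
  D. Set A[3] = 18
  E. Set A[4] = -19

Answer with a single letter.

Answer: B

Derivation:
Option A: A[2] 29->49, delta=20, new_sum=90+(20)=110
Option B: A[1] 1->13, delta=12, new_sum=90+(12)=102 <-- matches target
Option C: A[0] 46->47, delta=1, new_sum=90+(1)=91
Option D: A[3] 13->18, delta=5, new_sum=90+(5)=95
Option E: A[4] 1->-19, delta=-20, new_sum=90+(-20)=70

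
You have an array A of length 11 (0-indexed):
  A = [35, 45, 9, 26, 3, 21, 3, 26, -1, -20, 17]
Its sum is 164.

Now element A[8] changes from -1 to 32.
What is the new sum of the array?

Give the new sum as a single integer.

Answer: 197

Derivation:
Old value at index 8: -1
New value at index 8: 32
Delta = 32 - -1 = 33
New sum = old_sum + delta = 164 + (33) = 197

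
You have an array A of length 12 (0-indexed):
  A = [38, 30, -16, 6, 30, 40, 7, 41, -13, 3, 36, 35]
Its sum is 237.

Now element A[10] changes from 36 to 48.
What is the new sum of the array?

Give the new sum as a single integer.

Old value at index 10: 36
New value at index 10: 48
Delta = 48 - 36 = 12
New sum = old_sum + delta = 237 + (12) = 249

Answer: 249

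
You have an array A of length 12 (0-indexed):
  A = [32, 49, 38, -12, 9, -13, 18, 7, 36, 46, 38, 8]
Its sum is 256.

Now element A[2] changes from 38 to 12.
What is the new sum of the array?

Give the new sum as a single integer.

Old value at index 2: 38
New value at index 2: 12
Delta = 12 - 38 = -26
New sum = old_sum + delta = 256 + (-26) = 230

Answer: 230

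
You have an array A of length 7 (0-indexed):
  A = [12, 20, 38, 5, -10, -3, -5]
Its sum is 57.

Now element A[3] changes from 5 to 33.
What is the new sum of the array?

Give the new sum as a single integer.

Old value at index 3: 5
New value at index 3: 33
Delta = 33 - 5 = 28
New sum = old_sum + delta = 57 + (28) = 85

Answer: 85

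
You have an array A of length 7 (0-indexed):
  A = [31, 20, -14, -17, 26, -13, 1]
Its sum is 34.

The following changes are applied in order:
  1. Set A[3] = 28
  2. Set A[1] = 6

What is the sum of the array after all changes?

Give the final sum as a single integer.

Initial sum: 34
Change 1: A[3] -17 -> 28, delta = 45, sum = 79
Change 2: A[1] 20 -> 6, delta = -14, sum = 65

Answer: 65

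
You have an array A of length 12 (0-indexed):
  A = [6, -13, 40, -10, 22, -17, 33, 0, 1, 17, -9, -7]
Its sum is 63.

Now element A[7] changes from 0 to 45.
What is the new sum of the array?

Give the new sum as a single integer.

Answer: 108

Derivation:
Old value at index 7: 0
New value at index 7: 45
Delta = 45 - 0 = 45
New sum = old_sum + delta = 63 + (45) = 108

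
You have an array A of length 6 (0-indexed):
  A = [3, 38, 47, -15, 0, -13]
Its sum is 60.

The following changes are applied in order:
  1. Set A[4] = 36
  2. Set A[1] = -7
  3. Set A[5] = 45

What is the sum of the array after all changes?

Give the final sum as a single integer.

Answer: 109

Derivation:
Initial sum: 60
Change 1: A[4] 0 -> 36, delta = 36, sum = 96
Change 2: A[1] 38 -> -7, delta = -45, sum = 51
Change 3: A[5] -13 -> 45, delta = 58, sum = 109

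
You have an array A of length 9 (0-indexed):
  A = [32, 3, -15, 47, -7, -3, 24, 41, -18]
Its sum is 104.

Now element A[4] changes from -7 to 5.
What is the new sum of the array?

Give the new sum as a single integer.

Old value at index 4: -7
New value at index 4: 5
Delta = 5 - -7 = 12
New sum = old_sum + delta = 104 + (12) = 116

Answer: 116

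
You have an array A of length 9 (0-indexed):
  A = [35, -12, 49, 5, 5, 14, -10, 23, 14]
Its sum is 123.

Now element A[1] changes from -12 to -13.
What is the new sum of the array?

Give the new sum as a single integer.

Answer: 122

Derivation:
Old value at index 1: -12
New value at index 1: -13
Delta = -13 - -12 = -1
New sum = old_sum + delta = 123 + (-1) = 122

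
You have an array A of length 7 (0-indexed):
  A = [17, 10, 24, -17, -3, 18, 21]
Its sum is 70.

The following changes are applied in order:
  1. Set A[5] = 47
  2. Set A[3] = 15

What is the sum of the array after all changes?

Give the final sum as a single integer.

Answer: 131

Derivation:
Initial sum: 70
Change 1: A[5] 18 -> 47, delta = 29, sum = 99
Change 2: A[3] -17 -> 15, delta = 32, sum = 131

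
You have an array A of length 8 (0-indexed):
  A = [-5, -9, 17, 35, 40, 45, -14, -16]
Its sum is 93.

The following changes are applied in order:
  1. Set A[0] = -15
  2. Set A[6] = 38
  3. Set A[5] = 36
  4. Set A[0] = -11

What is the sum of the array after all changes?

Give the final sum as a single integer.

Initial sum: 93
Change 1: A[0] -5 -> -15, delta = -10, sum = 83
Change 2: A[6] -14 -> 38, delta = 52, sum = 135
Change 3: A[5] 45 -> 36, delta = -9, sum = 126
Change 4: A[0] -15 -> -11, delta = 4, sum = 130

Answer: 130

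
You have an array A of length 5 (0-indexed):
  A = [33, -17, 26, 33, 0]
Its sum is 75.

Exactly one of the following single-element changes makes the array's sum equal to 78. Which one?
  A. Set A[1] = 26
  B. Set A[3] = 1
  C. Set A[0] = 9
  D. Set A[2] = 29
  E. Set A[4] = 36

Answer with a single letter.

Option A: A[1] -17->26, delta=43, new_sum=75+(43)=118
Option B: A[3] 33->1, delta=-32, new_sum=75+(-32)=43
Option C: A[0] 33->9, delta=-24, new_sum=75+(-24)=51
Option D: A[2] 26->29, delta=3, new_sum=75+(3)=78 <-- matches target
Option E: A[4] 0->36, delta=36, new_sum=75+(36)=111

Answer: D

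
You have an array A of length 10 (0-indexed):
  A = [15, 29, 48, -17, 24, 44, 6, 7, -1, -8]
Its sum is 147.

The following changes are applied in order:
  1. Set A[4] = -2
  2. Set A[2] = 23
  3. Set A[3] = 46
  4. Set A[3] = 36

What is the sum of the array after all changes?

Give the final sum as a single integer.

Initial sum: 147
Change 1: A[4] 24 -> -2, delta = -26, sum = 121
Change 2: A[2] 48 -> 23, delta = -25, sum = 96
Change 3: A[3] -17 -> 46, delta = 63, sum = 159
Change 4: A[3] 46 -> 36, delta = -10, sum = 149

Answer: 149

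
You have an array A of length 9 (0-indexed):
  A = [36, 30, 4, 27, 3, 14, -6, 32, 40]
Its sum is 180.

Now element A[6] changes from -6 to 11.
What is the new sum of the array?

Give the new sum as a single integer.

Old value at index 6: -6
New value at index 6: 11
Delta = 11 - -6 = 17
New sum = old_sum + delta = 180 + (17) = 197

Answer: 197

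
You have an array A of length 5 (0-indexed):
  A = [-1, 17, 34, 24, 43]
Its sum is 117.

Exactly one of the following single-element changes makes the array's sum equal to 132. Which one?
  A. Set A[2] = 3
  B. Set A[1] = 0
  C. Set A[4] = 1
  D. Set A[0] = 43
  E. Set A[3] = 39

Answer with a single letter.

Answer: E

Derivation:
Option A: A[2] 34->3, delta=-31, new_sum=117+(-31)=86
Option B: A[1] 17->0, delta=-17, new_sum=117+(-17)=100
Option C: A[4] 43->1, delta=-42, new_sum=117+(-42)=75
Option D: A[0] -1->43, delta=44, new_sum=117+(44)=161
Option E: A[3] 24->39, delta=15, new_sum=117+(15)=132 <-- matches target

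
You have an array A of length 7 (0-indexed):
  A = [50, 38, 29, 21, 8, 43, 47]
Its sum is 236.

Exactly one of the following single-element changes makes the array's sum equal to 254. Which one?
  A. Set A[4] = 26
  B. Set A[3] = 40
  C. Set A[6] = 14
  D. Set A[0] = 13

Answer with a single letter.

Answer: A

Derivation:
Option A: A[4] 8->26, delta=18, new_sum=236+(18)=254 <-- matches target
Option B: A[3] 21->40, delta=19, new_sum=236+(19)=255
Option C: A[6] 47->14, delta=-33, new_sum=236+(-33)=203
Option D: A[0] 50->13, delta=-37, new_sum=236+(-37)=199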